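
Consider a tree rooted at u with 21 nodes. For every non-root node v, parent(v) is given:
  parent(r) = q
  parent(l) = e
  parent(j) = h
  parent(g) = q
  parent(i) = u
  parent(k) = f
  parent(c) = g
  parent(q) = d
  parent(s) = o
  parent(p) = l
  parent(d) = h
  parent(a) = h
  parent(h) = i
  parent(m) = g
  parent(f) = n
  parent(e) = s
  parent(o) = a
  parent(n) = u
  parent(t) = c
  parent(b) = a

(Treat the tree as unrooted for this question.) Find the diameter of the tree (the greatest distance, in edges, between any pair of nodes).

11

BFS from p reaches t last, at distance 11; BFS from t confirms no node is farther.
Path: p–l–e–s–o–a–h–d–q–g–c–t.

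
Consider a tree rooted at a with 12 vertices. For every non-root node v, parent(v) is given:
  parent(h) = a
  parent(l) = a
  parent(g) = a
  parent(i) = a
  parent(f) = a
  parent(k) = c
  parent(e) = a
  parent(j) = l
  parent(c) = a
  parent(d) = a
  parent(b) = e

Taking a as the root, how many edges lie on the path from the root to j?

2

a → l → j — 2 edges.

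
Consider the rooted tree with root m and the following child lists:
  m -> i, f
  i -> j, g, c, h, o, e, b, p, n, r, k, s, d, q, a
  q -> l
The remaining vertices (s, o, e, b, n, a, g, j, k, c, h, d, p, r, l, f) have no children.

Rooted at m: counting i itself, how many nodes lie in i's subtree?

17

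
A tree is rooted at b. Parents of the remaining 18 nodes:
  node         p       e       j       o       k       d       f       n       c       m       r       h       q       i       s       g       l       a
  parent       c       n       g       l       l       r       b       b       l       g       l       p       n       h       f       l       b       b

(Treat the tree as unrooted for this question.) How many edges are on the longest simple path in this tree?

A longest path is i–h–p–c–l–b–n–q, with 7 edges.

7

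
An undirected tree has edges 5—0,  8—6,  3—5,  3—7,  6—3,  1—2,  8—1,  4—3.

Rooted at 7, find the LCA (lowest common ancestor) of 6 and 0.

6's ancestor chain is 6, 3, 7 and 0's is 0, 5, 3, 7; they first meet at 3.

3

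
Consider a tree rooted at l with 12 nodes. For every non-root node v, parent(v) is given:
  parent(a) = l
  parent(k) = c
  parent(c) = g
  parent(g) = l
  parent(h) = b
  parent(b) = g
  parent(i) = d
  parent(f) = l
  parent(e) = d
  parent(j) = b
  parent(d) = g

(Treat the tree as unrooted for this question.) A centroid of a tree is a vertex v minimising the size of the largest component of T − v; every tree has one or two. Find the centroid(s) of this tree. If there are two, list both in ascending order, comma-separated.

g

Delete g: the remaining components have sizes 3, 3, 3, 2. Max 3 ≤ 6, so g is a centroid.
Every other node leaves some component of size > 6, so the centroid is unique.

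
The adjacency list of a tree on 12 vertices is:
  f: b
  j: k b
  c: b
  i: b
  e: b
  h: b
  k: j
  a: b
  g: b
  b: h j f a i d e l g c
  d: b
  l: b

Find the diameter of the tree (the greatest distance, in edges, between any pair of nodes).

BFS from k reaches l last, at distance 3; BFS from l confirms no node is farther.
Path: k–j–b–l.

3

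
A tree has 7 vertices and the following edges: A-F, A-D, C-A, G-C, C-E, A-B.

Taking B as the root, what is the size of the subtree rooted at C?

The subtree rooted at C contains: C, E, G — 3 nodes.

3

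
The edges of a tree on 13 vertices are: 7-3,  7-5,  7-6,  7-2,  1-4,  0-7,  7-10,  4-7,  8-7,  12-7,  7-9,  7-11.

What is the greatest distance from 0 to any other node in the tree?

3

Distances from 0 peak at 3, attained at 1.
0 – 7 – 4 – 1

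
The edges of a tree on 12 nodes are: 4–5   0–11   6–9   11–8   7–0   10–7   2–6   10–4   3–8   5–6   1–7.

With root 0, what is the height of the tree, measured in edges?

A deepest node is 2, reached by 0 – 7 – 10 – 4 – 5 – 6 – 2.
That path has 6 edges, so the height is 6.

6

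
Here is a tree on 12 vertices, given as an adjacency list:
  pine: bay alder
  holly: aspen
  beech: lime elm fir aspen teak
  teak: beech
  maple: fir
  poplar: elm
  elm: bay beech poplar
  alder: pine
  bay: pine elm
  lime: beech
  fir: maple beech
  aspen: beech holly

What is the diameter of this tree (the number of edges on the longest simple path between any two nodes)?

BFS from alder reaches maple last, at distance 6; BFS from maple confirms no node is farther.
Path: alder–pine–bay–elm–beech–fir–maple.

6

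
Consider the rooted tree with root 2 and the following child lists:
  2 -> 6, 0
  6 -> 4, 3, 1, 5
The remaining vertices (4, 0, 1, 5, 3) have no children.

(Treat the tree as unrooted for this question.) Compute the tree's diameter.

3

BFS from 0 reaches 4 last, at distance 3; BFS from 4 confirms no node is farther.
Path: 0-2-6-4.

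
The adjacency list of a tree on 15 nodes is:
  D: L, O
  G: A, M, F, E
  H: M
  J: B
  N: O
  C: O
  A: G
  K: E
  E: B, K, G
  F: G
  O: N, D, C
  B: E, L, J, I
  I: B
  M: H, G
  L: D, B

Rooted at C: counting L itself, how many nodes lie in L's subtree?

11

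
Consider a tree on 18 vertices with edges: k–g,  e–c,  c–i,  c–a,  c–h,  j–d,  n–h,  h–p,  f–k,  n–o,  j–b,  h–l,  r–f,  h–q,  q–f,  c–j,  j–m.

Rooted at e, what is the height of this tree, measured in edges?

A deepest node is g, reached by e-c-h-q-f-k-g.
That path has 6 edges, so the height is 6.

6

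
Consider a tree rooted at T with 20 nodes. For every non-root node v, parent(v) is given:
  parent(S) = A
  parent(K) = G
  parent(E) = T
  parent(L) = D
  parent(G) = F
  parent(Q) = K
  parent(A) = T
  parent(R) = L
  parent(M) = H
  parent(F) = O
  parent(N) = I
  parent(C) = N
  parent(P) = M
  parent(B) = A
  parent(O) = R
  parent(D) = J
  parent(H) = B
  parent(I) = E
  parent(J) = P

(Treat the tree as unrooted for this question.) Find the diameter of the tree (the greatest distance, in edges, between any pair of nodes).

18

BFS from Q reaches C last, at distance 18; BFS from C confirms no node is farther.
Path: Q-K-G-F-O-R-L-D-J-P-M-H-B-A-T-E-I-N-C.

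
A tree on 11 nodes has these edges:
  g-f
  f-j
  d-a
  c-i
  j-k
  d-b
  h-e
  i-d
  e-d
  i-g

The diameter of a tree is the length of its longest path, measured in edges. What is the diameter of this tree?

7

BFS from k reaches h last, at distance 7; BFS from h confirms no node is farther.
Path: k – j – f – g – i – d – e – h.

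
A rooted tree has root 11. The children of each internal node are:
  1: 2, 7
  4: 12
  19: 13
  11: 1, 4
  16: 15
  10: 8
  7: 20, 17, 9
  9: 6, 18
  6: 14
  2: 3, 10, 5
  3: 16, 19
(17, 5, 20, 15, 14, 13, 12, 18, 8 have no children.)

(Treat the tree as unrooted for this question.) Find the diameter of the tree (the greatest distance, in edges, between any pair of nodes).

BFS from 14 reaches 13 last, at distance 8; BFS from 13 confirms no node is farther.
Path: 14 - 6 - 9 - 7 - 1 - 2 - 3 - 19 - 13.

8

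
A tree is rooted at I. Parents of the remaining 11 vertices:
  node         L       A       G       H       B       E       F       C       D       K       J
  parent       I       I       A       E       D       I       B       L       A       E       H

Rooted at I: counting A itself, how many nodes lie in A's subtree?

Descendants of A (including itself): A, D, G, B, F. That's 5.

5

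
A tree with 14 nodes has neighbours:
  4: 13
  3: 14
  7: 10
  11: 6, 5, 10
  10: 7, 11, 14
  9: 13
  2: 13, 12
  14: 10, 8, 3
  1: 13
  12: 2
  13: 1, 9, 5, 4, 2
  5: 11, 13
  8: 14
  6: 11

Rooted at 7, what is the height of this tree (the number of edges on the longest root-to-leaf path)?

6

A deepest node is 12, reached by 7 → 10 → 11 → 5 → 13 → 2 → 12.
That path has 6 edges, so the height is 6.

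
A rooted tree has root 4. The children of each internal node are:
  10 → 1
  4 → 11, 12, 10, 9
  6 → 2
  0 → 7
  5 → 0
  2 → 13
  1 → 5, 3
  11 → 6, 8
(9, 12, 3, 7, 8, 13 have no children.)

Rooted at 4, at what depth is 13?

4

Path from 4 to 13: 4–11–6–2–13, which has 4 edges.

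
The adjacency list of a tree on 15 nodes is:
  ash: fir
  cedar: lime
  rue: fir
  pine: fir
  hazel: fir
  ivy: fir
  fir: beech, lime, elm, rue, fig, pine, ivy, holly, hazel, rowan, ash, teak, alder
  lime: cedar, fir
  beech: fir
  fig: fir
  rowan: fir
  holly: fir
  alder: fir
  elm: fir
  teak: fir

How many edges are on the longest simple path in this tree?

BFS from cedar reaches ash last, at distance 3; BFS from ash confirms no node is farther.
Path: cedar–lime–fir–ash.

3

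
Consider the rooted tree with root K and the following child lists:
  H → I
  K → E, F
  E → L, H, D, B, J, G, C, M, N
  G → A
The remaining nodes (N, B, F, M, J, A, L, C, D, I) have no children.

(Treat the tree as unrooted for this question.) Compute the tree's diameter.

BFS from A reaches F last, at distance 4; BFS from F confirms no node is farther.
Path: A - G - E - K - F.

4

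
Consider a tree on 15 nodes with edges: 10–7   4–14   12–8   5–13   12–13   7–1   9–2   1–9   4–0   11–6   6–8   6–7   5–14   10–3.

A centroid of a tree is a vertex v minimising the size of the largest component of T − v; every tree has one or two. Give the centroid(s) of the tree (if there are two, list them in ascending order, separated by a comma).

6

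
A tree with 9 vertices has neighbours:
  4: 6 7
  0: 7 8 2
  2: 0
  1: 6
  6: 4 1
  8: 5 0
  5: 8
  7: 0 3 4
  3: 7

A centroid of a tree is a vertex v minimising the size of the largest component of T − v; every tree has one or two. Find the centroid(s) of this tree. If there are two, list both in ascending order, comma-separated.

7

If 7 is removed the pieces have sizes 4, 3, 1, all ≤ ⌊9/2⌋ = 4.
Every other node leaves some component of size > 4, so the centroid is unique.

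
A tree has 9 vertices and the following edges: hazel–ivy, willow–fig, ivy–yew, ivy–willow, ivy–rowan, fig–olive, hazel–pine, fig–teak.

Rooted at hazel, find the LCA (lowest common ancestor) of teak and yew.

ivy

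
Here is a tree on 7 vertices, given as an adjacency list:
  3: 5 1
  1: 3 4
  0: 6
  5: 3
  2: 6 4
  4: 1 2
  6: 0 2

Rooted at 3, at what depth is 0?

5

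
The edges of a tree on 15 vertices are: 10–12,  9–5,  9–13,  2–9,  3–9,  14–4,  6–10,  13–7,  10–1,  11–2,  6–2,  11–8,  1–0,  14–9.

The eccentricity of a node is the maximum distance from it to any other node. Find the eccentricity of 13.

6

Distances from 13 peak at 6, attained at 0.
13–9–2–6–10–1–0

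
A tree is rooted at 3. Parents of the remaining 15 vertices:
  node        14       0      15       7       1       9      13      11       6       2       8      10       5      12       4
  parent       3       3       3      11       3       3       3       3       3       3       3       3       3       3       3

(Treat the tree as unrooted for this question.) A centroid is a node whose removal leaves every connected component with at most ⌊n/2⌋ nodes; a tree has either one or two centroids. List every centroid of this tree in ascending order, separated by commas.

3

Delete 3: the remaining components have sizes 2, 1, 1, 1, 1, 1, 1, 1, 1, 1, 1, 1, 1, 1. Max 2 ≤ 8, so 3 is a centroid.
No neighbour of 3 does as well, so 3 is the unique centroid.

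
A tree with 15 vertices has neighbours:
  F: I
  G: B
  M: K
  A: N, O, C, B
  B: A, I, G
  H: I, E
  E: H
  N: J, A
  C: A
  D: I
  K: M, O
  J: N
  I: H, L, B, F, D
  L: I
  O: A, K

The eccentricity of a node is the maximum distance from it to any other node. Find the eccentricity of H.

Distances from H peak at 6, attained at M.
H–I–B–A–O–K–M

6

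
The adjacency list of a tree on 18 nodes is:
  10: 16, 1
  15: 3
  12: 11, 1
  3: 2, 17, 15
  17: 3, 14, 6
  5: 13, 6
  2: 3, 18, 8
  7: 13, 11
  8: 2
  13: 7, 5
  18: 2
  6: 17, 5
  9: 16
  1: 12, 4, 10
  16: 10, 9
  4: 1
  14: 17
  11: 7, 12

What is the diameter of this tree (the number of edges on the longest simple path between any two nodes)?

13

BFS from 8 reaches 9 last, at distance 13; BFS from 9 confirms no node is farther.
Path: 8-2-3-17-6-5-13-7-11-12-1-10-16-9.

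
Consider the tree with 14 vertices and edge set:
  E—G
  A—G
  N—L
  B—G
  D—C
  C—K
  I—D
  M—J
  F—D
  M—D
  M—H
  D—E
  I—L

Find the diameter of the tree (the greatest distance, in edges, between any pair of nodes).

A longest path is B - G - E - D - I - L - N, with 6 edges.

6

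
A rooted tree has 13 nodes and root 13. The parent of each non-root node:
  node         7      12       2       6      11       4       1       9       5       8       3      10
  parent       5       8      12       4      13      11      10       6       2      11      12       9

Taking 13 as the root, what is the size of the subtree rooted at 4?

5

Descendants of 4 (including itself): 4, 6, 9, 10, 1. That's 5.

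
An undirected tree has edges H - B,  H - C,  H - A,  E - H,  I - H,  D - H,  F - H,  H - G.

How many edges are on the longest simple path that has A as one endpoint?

2

The node farthest from A is D (C, F, G, E, I, B also at distance 2), via A-H-D — 2 edges.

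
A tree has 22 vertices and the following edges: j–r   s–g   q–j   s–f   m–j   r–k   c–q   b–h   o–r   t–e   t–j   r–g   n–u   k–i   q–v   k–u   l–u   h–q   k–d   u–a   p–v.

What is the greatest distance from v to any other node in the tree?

Distances from v peak at 6, attained at n (l, a, f also at distance 6).
v–q–j–r–k–u–n

6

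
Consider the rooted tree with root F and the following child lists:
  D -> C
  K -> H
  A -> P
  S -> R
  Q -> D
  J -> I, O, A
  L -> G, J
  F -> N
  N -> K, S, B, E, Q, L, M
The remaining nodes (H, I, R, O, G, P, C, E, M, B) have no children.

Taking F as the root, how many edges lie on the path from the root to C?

4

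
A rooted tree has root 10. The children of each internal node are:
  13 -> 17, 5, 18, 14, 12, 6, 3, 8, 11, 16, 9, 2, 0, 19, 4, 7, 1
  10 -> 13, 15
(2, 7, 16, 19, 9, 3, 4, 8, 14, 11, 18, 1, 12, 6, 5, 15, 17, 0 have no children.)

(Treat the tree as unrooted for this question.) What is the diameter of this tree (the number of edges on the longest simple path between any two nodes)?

3

BFS from 15 reaches 7 last, at distance 3; BFS from 7 confirms no node is farther.
Path: 15 – 10 – 13 – 7.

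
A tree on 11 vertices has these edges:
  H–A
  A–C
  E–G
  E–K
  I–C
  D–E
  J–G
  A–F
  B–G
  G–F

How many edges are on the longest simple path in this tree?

6

BFS from I reaches K last, at distance 6; BFS from K confirms no node is farther.
Path: I - C - A - F - G - E - K.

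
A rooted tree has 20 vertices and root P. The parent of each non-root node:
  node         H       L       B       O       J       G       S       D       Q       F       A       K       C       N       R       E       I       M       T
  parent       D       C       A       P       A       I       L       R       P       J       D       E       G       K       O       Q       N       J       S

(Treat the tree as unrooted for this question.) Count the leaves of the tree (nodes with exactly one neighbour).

5

Exactly 5 nodes have a single neighbour: B, F, H, M, T.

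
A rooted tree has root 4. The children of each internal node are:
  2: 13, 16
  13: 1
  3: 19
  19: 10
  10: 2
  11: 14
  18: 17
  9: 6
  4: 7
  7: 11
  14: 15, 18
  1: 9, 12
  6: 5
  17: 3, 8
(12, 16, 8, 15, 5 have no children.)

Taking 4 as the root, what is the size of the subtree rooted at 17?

17's subtree: {17, 3, 8, 19, 10, 2, 13, 16, 1, 9, 12, 6, 5}, size 13.

13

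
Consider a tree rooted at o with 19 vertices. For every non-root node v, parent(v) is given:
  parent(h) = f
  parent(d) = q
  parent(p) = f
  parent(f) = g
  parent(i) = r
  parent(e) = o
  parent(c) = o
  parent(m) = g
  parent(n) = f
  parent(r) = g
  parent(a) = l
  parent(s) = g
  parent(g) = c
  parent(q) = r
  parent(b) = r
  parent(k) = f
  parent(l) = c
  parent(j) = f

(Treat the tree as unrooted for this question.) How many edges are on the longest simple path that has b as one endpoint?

5

The node farthest from b is e (a also at distance 5), via b – r – g – c – o – e — 5 edges.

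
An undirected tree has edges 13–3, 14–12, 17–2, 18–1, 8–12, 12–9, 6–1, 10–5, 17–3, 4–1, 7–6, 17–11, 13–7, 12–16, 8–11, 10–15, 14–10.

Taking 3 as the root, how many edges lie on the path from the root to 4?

5

Climbing from 4 to the root: 4 – 1 – 6 – 7 – 13 – 3. That's 5 steps.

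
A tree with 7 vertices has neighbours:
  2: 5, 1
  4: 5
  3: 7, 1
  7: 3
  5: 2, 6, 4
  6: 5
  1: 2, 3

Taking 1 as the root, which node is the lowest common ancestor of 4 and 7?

Path 4→root: 4 5 2 1; path 7→root: 7 3 1.
First common node: 1.

1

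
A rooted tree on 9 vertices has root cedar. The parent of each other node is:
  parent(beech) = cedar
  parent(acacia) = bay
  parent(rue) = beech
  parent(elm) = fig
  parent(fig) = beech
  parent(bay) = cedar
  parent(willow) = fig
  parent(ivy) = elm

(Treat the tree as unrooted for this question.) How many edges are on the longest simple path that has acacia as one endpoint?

6

A farthest node from acacia is ivy.
The path acacia-bay-cedar-beech-fig-elm-ivy has 6 edges.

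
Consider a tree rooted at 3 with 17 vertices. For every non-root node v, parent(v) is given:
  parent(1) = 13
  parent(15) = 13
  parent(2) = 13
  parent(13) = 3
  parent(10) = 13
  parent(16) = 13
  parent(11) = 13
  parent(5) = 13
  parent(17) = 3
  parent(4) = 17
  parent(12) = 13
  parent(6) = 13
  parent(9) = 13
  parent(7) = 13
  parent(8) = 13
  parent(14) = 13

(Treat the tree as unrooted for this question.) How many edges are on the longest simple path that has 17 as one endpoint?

Distances from 17 peak at 3, attained at 15 (6, 9, 10, 12, 8, 5, 1, 7, 14, 16, 11, 2 also at distance 3).
17–3–13–15

3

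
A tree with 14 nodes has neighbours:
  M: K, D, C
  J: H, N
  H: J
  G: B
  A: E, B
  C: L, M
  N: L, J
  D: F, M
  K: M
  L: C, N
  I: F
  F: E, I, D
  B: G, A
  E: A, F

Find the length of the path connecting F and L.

4

Walking from F: F–D–M–C–L. Length 4.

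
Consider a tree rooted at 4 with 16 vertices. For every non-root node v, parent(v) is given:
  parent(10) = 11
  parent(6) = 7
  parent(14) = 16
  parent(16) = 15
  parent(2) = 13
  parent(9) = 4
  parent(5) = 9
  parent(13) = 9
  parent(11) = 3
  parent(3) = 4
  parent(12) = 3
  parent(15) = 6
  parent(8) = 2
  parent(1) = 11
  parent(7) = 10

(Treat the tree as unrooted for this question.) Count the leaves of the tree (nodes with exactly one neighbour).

5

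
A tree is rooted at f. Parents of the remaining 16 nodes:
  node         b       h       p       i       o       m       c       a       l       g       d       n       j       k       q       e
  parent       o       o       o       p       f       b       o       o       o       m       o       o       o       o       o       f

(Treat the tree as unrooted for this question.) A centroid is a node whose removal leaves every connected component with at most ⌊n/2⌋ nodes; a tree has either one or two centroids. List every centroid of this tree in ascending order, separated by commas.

o

Removing o splits the tree into components of sizes 3, 2, 2, 1, 1, 1, 1, 1, 1, 1, 1, 1; the largest is 3 ≤ ⌊17/2⌋ = 8.
No neighbour of o does as well, so o is the unique centroid.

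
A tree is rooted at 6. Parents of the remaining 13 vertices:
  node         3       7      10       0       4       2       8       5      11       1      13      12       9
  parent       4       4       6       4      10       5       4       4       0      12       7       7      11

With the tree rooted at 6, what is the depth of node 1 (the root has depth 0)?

5

6–10–4–7–12–1 — 5 edges.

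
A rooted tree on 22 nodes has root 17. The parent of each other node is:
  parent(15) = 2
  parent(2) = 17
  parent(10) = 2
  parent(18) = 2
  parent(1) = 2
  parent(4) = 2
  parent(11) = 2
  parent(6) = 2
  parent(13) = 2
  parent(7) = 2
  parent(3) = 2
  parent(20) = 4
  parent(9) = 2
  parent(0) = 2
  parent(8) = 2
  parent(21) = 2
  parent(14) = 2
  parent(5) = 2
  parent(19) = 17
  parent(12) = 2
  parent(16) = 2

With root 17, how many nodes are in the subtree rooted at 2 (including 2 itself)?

20

2's subtree: {2, 0, 11, 13, 4, 15, 5, 1, 9, 18, 3, 16, 7, 10, 21, 14, 6, 12, 8, 20}, size 20.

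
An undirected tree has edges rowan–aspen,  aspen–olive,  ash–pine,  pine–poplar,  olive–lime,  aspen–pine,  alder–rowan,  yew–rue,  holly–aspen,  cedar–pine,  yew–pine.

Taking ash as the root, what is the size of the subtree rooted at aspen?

aspen's subtree: {aspen, olive, rowan, holly, lime, alder}, size 6.

6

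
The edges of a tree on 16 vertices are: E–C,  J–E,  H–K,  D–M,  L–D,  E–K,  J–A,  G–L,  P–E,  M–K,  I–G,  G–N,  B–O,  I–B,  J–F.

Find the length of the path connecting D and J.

4

The path is D – M – K – E – J, which has 4 edges.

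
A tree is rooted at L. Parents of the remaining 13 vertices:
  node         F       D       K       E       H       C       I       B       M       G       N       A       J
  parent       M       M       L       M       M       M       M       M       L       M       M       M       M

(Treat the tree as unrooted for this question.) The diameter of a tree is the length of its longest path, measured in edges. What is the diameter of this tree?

3

Starting from K, a farthest node is H at distance 3.
One longest path: K–L–M–H.
So the diameter is 3.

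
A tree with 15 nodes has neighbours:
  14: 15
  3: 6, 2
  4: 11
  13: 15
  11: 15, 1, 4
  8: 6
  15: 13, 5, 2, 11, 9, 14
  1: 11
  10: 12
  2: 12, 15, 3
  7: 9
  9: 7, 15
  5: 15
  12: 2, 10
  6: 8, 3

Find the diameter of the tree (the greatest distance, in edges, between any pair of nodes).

BFS from 8 reaches 7 last, at distance 6; BFS from 7 confirms no node is farther.
Path: 8 - 6 - 3 - 2 - 15 - 9 - 7.

6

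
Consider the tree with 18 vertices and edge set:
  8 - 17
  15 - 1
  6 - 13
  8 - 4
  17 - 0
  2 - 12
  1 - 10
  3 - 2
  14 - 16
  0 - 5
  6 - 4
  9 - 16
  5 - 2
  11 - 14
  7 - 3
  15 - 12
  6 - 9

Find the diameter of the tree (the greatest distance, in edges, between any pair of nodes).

14

A longest path is 11–14–16–9–6–4–8–17–0–5–2–12–15–1–10, with 14 edges.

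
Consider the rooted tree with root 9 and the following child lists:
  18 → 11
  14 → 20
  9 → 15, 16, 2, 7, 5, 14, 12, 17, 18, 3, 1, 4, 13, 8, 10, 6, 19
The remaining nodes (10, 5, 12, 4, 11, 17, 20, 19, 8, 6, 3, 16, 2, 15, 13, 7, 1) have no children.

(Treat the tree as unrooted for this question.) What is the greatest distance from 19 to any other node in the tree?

3

The node farthest from 19 is 11 (20 also at distance 3), via 19-9-18-11 — 3 edges.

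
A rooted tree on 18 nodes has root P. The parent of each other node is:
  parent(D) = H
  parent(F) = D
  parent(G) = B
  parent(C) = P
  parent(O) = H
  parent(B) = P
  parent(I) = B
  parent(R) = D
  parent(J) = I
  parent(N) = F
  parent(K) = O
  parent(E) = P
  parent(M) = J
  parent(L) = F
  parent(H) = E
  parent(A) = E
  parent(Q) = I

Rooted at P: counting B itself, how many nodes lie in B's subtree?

6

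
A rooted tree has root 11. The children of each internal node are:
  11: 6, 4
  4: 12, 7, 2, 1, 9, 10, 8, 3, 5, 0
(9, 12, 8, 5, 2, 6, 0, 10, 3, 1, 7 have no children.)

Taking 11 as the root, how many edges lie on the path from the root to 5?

Path from 11 to 5: 11–4–5, which has 2 edges.

2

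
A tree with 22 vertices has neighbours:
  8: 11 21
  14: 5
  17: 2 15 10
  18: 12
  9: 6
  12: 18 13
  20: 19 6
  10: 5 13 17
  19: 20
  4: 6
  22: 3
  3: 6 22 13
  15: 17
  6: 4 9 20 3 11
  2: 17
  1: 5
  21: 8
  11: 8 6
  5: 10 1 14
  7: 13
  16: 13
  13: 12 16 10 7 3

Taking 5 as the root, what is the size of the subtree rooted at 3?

10

The subtree rooted at 3 contains: 3, 6, 22, 11, 20, 4, 9, 8, 19, 21 — 10 nodes.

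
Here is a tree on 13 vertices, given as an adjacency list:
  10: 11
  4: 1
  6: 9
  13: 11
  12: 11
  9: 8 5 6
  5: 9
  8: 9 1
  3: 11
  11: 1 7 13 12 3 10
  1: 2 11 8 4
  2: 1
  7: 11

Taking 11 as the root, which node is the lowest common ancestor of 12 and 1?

11

12's ancestor chain is 12, 11 and 1's is 1, 11; they first meet at 11.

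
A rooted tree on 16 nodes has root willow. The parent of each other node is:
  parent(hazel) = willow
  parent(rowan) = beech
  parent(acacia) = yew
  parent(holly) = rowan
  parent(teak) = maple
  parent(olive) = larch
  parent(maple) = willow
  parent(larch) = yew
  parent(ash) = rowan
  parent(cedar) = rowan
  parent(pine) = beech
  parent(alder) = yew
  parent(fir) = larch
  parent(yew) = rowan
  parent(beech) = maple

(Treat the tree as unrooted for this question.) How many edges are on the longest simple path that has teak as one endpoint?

6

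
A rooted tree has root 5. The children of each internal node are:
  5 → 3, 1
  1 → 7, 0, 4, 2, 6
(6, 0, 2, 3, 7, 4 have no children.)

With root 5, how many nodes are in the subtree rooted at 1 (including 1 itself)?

The subtree rooted at 1 contains: 1, 6, 2, 7, 0, 4 — 6 nodes.

6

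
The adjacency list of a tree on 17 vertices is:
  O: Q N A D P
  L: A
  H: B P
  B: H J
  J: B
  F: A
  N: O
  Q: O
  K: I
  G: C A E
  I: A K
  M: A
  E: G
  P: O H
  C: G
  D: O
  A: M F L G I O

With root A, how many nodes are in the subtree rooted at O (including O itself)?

8

O's subtree: {O, N, Q, P, D, H, B, J}, size 8.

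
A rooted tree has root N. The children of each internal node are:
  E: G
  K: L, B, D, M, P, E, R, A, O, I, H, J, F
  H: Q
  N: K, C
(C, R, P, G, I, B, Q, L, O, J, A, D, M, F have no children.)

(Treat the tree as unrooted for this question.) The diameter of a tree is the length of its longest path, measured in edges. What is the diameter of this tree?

A longest path is Q – H – K – N – C, with 4 edges.

4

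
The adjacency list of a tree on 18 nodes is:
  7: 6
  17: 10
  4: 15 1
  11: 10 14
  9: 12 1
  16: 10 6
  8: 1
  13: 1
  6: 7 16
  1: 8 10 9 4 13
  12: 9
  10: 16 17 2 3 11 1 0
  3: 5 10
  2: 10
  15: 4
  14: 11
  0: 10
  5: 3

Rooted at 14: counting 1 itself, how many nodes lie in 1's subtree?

7

The subtree rooted at 1 contains: 1, 4, 9, 13, 8, 15, 12 — 7 nodes.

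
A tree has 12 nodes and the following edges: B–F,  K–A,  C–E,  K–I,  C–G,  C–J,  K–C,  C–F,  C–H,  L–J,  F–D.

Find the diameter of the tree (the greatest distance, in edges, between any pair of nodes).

4

Starting from B, a farthest node is A at distance 4.
One longest path: B – F – C – K – A.
So the diameter is 4.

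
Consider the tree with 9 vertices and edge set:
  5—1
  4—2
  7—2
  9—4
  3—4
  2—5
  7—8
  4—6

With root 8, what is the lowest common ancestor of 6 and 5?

2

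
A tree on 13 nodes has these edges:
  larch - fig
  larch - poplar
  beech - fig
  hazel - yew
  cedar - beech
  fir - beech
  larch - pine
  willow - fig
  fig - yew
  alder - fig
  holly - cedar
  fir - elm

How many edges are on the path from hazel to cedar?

Walking from hazel: hazel – yew – fig – beech – cedar. Length 4.

4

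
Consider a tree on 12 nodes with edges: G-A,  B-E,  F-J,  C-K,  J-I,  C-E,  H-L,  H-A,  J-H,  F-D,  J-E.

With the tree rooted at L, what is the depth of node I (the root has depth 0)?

3

Climbing from I to the root: I – J – H – L. That's 3 steps.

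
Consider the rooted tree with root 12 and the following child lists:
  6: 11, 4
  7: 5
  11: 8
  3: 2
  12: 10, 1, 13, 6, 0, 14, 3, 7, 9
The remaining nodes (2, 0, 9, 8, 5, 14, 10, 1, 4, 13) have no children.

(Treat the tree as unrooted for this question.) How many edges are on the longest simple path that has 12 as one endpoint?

3

Distances from 12 peak at 3, attained at 8.
12-6-11-8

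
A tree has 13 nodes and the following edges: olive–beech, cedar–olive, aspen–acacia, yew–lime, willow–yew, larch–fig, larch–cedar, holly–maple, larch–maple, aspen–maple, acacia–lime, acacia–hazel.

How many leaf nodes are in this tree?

Exactly 5 nodes have a single neighbour: beech, fig, hazel, holly, willow.

5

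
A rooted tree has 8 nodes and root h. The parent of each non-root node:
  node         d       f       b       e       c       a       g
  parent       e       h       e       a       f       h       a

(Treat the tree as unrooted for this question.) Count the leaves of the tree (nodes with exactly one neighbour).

4

The leaves are b, c, d, g.
That is 4 leaves.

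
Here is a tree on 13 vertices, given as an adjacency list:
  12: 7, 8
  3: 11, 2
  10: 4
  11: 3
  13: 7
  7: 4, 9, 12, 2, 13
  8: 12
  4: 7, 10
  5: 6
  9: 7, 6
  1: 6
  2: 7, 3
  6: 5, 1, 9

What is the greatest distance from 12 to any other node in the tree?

Distances from 12 peak at 4, attained at 1 (11, 5 also at distance 4).
12-7-9-6-1

4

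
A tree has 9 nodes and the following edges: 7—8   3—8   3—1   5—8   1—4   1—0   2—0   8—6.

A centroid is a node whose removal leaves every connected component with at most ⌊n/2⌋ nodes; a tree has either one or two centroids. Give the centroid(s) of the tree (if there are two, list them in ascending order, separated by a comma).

3

Removing 3 splits the tree into components of sizes 4, 4; the largest is 4 ≤ ⌊9/2⌋ = 4.
No neighbour of 3 does as well, so 3 is the unique centroid.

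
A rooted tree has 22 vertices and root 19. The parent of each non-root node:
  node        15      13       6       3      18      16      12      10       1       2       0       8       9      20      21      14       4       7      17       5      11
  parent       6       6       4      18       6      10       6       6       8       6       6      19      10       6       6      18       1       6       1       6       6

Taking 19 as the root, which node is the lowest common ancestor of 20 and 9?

6

20's ancestor chain is 20, 6, 4, 1, 8, 19 and 9's is 9, 10, 6, 4, 1, 8, 19; they first meet at 6.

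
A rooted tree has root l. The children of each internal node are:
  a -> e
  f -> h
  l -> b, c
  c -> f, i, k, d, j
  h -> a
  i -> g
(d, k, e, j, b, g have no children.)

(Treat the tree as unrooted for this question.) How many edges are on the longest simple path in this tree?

6

A longest path is e – a – h – f – c – l – b, with 6 edges.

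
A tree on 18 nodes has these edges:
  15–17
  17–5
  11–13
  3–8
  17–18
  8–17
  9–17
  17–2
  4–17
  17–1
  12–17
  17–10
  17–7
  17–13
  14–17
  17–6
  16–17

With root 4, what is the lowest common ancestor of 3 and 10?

17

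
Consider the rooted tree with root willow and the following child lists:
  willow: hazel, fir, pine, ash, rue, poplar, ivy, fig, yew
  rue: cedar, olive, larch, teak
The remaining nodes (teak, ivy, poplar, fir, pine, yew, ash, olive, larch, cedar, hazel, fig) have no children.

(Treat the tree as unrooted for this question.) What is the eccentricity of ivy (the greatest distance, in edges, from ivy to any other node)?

A farthest node from ivy is teak (cedar, larch, olive also at distance 3).
The path ivy-willow-rue-teak has 3 edges.

3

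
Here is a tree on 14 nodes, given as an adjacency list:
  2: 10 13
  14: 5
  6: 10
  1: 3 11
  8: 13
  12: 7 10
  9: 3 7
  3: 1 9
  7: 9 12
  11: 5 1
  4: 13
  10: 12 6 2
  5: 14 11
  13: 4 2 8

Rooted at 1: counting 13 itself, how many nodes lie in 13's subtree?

3

13's subtree: {13, 4, 8}, size 3.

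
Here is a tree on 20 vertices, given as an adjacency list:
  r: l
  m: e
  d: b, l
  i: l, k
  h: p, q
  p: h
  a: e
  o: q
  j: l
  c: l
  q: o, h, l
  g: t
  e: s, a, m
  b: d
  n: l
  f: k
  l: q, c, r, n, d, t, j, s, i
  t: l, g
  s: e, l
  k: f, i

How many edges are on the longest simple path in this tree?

Starting from p, a farthest node is f at distance 6.
One longest path: p–h–q–l–i–k–f.
So the diameter is 6.

6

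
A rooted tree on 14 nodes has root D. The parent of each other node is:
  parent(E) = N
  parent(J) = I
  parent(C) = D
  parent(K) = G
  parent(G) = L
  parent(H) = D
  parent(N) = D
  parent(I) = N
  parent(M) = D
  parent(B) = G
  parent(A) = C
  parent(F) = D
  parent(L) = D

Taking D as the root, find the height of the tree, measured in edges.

A deepest node is B, reached by D – L – G – B.
That path has 3 edges, so the height is 3.

3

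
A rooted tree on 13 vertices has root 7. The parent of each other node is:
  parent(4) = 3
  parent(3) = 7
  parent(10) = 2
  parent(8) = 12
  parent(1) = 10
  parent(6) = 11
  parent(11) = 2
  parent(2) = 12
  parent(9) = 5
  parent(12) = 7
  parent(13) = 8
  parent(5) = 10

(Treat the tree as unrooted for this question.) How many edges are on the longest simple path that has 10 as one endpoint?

A farthest node from 10 is 4.
The path 10-2-12-7-3-4 has 5 edges.

5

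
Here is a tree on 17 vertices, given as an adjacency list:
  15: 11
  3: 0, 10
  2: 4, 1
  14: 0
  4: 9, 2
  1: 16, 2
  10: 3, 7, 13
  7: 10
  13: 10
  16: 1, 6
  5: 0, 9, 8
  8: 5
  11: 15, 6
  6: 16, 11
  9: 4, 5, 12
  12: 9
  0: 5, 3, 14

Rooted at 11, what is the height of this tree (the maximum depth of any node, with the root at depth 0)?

11

The longest root-to-leaf path is 11 → 6 → 16 → 1 → 2 → 4 → 9 → 5 → 0 → 3 → 10 → 13 (11 edges).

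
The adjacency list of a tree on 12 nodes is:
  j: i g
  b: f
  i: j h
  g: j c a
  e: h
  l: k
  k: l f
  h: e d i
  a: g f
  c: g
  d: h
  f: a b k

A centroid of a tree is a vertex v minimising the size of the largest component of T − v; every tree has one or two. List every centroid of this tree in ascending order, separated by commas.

If g is removed the pieces have sizes 5, 5, 1, all ≤ ⌊12/2⌋ = 6.
No neighbour of g does as well, so g is the unique centroid.

g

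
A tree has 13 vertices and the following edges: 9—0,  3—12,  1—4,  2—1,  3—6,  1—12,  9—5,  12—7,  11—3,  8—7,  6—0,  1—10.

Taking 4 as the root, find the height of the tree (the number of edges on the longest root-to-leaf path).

A deepest node is 5, reached by 4 → 1 → 12 → 3 → 6 → 0 → 9 → 5.
That path has 7 edges, so the height is 7.

7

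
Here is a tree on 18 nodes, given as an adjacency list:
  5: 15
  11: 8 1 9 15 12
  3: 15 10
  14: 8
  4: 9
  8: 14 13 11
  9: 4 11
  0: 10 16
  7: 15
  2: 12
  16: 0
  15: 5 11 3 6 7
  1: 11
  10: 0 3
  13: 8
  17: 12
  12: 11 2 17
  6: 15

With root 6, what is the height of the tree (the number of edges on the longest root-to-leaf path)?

5

A deepest node is 16, reached by 6 → 15 → 3 → 10 → 0 → 16.
That path has 5 edges, so the height is 5.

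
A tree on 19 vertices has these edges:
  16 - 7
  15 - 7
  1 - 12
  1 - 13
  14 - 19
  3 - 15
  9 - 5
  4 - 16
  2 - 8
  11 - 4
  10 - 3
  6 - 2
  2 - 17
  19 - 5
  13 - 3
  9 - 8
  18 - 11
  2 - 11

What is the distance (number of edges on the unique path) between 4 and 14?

7

Walking from 4: 4 – 11 – 2 – 8 – 9 – 5 – 19 – 14. Length 7.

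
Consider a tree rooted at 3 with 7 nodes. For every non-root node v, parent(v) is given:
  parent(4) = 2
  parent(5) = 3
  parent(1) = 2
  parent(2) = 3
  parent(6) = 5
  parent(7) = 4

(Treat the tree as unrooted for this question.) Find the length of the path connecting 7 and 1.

3

Walking from 7: 7–4–2–1. Length 3.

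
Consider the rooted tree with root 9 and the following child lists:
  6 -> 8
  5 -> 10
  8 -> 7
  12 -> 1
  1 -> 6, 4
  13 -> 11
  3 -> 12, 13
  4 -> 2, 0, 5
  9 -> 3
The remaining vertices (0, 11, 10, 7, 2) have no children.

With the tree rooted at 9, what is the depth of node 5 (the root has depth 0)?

Path from 9 to 5: 9 – 3 – 12 – 1 – 4 – 5, which has 5 edges.

5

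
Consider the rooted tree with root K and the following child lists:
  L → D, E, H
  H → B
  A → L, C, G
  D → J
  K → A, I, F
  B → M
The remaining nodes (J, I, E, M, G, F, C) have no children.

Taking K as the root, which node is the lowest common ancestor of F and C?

K

Path F→root: F K; path C→root: C A K.
First common node: K.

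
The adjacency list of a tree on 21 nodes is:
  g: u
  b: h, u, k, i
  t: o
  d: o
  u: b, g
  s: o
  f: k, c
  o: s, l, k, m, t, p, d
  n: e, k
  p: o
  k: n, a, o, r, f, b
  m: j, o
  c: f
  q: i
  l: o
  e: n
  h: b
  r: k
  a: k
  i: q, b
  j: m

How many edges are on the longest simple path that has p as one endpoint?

A farthest node from p is q (g also at distance 5).
The path p-o-k-b-i-q has 5 edges.

5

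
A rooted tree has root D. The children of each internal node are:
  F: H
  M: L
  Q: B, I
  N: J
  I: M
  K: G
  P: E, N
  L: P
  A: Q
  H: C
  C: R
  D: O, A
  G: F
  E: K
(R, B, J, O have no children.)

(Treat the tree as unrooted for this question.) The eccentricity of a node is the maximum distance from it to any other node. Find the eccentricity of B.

Distances from B peak at 12, attained at R.
B – Q – I – M – L – P – E – K – G – F – H – C – R

12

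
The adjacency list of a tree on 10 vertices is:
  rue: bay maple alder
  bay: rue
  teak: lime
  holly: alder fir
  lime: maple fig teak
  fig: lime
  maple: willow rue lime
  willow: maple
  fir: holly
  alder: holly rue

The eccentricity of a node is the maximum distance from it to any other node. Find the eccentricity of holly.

Distances from holly peak at 5, attained at fig (teak also at distance 5).
holly–alder–rue–maple–lime–fig

5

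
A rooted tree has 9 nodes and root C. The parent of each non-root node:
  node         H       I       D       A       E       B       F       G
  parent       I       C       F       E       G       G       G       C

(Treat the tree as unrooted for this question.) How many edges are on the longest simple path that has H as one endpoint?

5

Distances from H peak at 5, attained at D (A also at distance 5).
H–I–C–G–F–D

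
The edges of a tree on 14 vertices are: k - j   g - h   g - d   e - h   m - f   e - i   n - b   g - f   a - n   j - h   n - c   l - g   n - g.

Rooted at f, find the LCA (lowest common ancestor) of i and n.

Path i→root: i e h g f; path n→root: n g f.
First common node: g.

g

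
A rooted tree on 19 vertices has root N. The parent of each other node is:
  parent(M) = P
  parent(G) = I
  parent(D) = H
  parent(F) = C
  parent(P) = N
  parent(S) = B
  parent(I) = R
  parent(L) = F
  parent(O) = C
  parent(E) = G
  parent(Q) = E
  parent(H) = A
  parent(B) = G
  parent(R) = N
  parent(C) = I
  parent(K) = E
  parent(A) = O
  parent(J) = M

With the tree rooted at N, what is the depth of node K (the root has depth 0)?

5

Path from N to K: N – R – I – G – E – K, which has 5 edges.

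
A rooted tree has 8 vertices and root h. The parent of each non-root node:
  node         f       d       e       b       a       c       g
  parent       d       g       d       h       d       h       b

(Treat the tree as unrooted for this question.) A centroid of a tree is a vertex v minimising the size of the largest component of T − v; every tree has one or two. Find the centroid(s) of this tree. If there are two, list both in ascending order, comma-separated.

Delete g: the remaining components have sizes 4, 3. Max 4 ≤ 4, so g is a centroid.
d is adjacent to g and is also a centroid (the largest component after removing it is likewise 4).

d, g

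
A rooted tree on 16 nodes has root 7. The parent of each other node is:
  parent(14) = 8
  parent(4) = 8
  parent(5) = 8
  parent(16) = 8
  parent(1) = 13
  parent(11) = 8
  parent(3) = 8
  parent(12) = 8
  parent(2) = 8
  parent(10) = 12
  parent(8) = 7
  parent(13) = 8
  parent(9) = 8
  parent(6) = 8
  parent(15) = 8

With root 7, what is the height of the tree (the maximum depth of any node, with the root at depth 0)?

1 sits deepest: 7 → 8 → 13 → 1 — 3 edges from the root.

3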